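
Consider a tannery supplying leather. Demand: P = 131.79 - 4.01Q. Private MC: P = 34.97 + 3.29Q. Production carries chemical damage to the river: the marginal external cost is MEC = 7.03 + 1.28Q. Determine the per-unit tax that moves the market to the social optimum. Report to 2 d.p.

tax = 20.43 per unit

Social marginal cost = private MC + MEC = 42.00 + 4.57Q.
Set SMC = demand: 42.00 + 4.57Q = 131.79 - 4.01Q → Q* = 10.4650.
The Pigouvian tax equals MEC at Q*: 7.03 + 1.28×10.4650 = 20.4252.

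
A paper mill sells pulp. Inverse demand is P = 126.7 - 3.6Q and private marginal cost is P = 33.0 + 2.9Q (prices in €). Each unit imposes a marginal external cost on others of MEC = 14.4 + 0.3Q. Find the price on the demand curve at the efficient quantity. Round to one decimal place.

P = €84.7

Social marginal cost = private MC + MEC = 47.4 + 3.2Q.
Set SMC = demand: 47.4 + 3.2Q = 126.7 - 3.6Q → Q* = 11.6618.
Consumer price on the demand curve at Q*: 126.7 − 3.6×11.6618 = 84.7175.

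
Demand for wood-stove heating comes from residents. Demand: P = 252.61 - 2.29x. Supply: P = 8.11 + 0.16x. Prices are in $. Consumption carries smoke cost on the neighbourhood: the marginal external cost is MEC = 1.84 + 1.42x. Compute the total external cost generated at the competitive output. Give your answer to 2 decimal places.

$7254.67

Market equilibrium (private): 8.11 + 0.16x = 252.61 - 2.29x → x_m = 99.7959.
Total external cost = ∫₀^{x_m} (1.84 + 1.42x) dx = 1.84×99.7959 + ½×1.42×99.7959² = 7254.6718.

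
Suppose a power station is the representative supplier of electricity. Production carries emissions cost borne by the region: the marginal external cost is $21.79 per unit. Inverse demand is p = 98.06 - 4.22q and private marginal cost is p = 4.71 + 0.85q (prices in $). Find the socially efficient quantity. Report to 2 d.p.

Social marginal cost = private MC + MEC = 26.50 + 0.85q.
Set SMC = demand: 26.50 + 0.85q = 98.06 - 4.22q → q* = 14.1144.

q* = 14.11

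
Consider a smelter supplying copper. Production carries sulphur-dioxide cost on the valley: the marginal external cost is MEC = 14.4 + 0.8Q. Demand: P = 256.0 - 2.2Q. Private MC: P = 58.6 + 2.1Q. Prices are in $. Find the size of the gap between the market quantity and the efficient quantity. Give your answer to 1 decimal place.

Market equilibrium (private): 58.6 + 2.1Q = 256.0 - 2.2Q → Q_m = 45.9070.
Social marginal cost = private MC + MEC = 73.0 + 2.9Q.
Set SMC = demand: 73.0 + 2.9Q = 256.0 - 2.2Q → Q* = 35.8824.
Gap = |45.9070 − 35.8824| = 10.0246.

10.0 units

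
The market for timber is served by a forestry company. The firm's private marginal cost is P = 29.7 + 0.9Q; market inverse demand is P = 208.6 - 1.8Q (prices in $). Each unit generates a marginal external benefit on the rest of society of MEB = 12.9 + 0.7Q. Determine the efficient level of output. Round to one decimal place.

Q* = 95.9

Social marginal cost = private MC − MEB = 16.8 + 0.2Q.
Set SMC = demand: 16.8 + 0.2Q = 208.6 - 1.8Q → Q* = 95.9000.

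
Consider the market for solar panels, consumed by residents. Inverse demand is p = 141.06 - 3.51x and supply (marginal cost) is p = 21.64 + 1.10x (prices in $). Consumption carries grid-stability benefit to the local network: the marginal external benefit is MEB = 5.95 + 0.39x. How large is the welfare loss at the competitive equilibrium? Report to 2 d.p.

DWL = $30.53

Market equilibrium (private): 21.64 + 1.10x = 141.06 - 3.51x → x_m = 25.9046.
Social marginal benefit = demand + MEB = 147.01 - 3.12x.
Set SMB = MC: 147.01 - 3.12x = 21.64 + 1.10x → x* = 29.7085.
The loss is the area between SMB and MC from x* to x_m; with linear curves that's a triangle of height MEB(x_m).
DWL = ½ × 3.8039 × 16.0528 = 30.5316.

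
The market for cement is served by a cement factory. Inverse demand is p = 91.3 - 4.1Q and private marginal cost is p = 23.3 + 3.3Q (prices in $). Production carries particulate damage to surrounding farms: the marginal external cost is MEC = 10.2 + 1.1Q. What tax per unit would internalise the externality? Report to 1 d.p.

Social marginal cost = private MC + MEC = 33.5 + 4.4Q.
Set SMC = demand: 33.5 + 4.4Q = 91.3 - 4.1Q → Q* = 6.8000.
The Pigouvian tax equals MEC at Q*: 10.2 + 1.1×6.8000 = 17.6800.

tax = $17.7 per unit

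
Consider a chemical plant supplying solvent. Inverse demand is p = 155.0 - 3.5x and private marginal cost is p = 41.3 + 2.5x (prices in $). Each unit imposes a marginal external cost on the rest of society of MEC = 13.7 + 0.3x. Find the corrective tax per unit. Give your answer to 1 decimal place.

tax = $18.5 per unit

Social marginal cost = private MC + MEC = 55.0 + 2.8x.
Set SMC = demand: 55.0 + 2.8x = 155.0 - 3.5x → x* = 15.8730.
The Pigouvian tax equals MEC at x*: 13.7 + 0.3×15.8730 = 18.4619.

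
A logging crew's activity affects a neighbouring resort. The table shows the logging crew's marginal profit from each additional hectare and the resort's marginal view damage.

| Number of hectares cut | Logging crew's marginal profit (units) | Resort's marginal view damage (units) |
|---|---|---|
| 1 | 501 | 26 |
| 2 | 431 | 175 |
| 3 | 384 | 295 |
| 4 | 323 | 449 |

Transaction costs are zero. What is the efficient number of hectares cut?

3

Bargaining reaches the level where marginal profit last exceeds marginal view damage.
That holds through level 3 (384 ≥ 295) but not at 4 (323 < 449).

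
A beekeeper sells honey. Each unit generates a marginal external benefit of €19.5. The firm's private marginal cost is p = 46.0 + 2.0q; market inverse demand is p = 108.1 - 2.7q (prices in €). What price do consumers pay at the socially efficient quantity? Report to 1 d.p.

P = €61.2

Social marginal cost = private MC − MEB = 26.5 + 2.0q.
Set SMC = demand: 26.5 + 2.0q = 108.1 - 2.7q → q* = 17.3617.
Consumer price on the demand curve at q*: 108.1 − 2.7×17.3617 = 61.2234.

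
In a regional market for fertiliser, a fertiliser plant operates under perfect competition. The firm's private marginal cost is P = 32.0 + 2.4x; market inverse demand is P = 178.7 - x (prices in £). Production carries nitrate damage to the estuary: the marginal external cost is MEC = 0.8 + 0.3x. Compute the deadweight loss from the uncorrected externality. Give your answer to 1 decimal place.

DWL = £25.5

Market equilibrium (private): 32.0 + 2.4x = 178.7 - x → x_m = 43.1471.
Social marginal cost = private MC + MEC = 32.8 + 2.7x.
Set SMC = demand: 32.8 + 2.7x = 178.7 - x → x* = 39.4324.
Between x* and x_m the wedge SMC − demand runs linearly from 0 to MEC(x_m), so the loss is a triangle.
DWL = ½ × 3.7147 × 13.7441 = 25.5276.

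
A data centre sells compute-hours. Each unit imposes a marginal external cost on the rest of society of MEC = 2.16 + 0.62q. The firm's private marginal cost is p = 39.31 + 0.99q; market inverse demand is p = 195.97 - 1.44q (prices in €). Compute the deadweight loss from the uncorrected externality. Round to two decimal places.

Market equilibrium (private): 39.31 + 0.99q = 195.97 - 1.44q → q_m = 64.4691.
Social marginal cost = private MC + MEC = 41.47 + 1.61q.
Set SMC = demand: 41.47 + 1.61q = 195.97 - 1.44q → q* = 50.6557.
The welfare-loss triangle has base |q_m − q*| and height MEC(q_m) (the vertical gap between SMC and demand is zero at q* and MEC at q_m).
DWL = ½ × 13.8134 × 42.1309 = 290.9855.

DWL = €290.99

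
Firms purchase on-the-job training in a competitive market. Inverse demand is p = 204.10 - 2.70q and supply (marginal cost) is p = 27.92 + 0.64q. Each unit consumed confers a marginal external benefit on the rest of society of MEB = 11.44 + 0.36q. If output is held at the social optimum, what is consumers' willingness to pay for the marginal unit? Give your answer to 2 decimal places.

Social marginal benefit = demand + MEB = 215.54 - 2.34q.
Set SMB = MC: 215.54 - 2.34q = 27.92 + 0.64q → q* = 62.9597.
Consumer price on the demand curve at q*: 204.10 − 2.70×62.9597 = 34.1088.

P = 34.11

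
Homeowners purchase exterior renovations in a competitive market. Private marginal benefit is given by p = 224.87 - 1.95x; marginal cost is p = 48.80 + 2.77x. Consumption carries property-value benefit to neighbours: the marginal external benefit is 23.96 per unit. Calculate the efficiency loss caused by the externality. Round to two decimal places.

Market equilibrium (private): 48.80 + 2.77x = 224.87 - 1.95x → x_m = 37.3030.
Social marginal benefit = demand + MEB = 248.83 - 1.95x.
Set SMB = MC: 248.83 - 1.95x = 48.80 + 2.77x → x* = 42.3792.
Height of the DWL triangle at x_m is SMB(x_m) − MC(x_m) = MEB(x_m) = 23.9600.
DWL = ½ × 5.0762 × 23.9600 = 60.8129.

DWL = 60.81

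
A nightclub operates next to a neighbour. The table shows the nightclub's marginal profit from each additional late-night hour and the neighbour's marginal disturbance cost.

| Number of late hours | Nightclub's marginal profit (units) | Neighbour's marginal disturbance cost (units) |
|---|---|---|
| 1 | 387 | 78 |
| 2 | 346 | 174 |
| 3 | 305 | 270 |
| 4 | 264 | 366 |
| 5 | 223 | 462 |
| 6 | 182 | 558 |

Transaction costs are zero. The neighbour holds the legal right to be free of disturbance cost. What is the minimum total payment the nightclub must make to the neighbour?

Efficient level: marginal profit ≥ marginal disturbance cost through level 3, so k* = 3.
With the neighbour holding the right, the nightclub must at least compensate total damage at k*: 78 + 174 + 270 = 522.

522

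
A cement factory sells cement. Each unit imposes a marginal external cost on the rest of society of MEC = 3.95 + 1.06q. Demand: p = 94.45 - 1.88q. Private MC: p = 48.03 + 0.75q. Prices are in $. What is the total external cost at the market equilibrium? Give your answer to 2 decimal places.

$234.83

Market equilibrium (private): 48.03 + 0.75q = 94.45 - 1.88q → q_m = 17.6502.
Total external cost = ∫₀^{q_m} (3.95 + 1.06q) dq = 3.95×17.6502 + ½×1.06×17.6502² = 234.8290.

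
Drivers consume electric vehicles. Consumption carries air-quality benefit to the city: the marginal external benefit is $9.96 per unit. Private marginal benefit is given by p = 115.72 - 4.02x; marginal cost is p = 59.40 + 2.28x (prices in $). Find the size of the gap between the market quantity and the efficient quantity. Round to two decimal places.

1.58 units

Market equilibrium (private): 59.40 + 2.28x = 115.72 - 4.02x → x_m = 8.9397.
Social marginal benefit = demand + MEB = 125.68 - 4.02x.
Set SMB = MC: 125.68 - 4.02x = 59.40 + 2.28x → x* = 10.5206.
Gap = |8.9397 − 10.5206| = 1.5809.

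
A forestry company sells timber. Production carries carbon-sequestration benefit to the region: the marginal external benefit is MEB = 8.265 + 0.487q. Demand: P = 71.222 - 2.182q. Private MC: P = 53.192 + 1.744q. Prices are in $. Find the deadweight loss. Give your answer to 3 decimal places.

DWL = $16.034

Market equilibrium (private): 53.192 + 1.744q = 71.222 - 2.182q → q_m = 4.5925.
Social marginal cost = private MC − MEB = 44.927 + 1.257q.
Set SMC = demand: 44.927 + 1.257q = 71.222 - 2.182q → q* = 7.6461.
Height of the DWL triangle at q_m is demand(q_m) − SMC(q_m) = MEB(q_m) = 10.5015.
DWL = ½ × 3.0536 × 10.5015 = 16.0337.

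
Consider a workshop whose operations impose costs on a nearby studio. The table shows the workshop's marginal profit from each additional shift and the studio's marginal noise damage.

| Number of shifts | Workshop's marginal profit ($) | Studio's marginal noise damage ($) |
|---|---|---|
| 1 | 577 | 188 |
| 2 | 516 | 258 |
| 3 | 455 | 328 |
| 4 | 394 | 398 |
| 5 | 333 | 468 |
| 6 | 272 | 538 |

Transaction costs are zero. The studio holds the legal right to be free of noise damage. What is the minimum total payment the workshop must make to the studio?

$774

Efficient level: marginal profit ≥ marginal noise damage through level 3, so k* = 3.
With the studio holding the right, the workshop must at least compensate total damage at k*: 188 + 258 + 328 = 774.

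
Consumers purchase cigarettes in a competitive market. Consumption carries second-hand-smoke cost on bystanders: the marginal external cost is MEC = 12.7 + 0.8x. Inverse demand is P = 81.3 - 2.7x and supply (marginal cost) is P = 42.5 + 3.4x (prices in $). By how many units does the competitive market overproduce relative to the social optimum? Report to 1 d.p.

2.6 units

Market equilibrium (private): 42.5 + 3.4x = 81.3 - 2.7x → x_m = 6.3607.
Social marginal benefit = demand − MEC = 68.6 - 3.5x.
Set SMB = MC: 68.6 - 3.5x = 42.5 + 3.4x → x* = 3.7826.
Gap = |6.3607 − 3.7826| = 2.5781.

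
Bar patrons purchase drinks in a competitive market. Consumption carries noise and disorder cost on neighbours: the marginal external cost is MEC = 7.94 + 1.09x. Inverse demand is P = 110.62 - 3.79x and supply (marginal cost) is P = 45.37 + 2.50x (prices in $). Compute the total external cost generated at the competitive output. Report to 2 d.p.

Market equilibrium (private): 45.37 + 2.50x = 110.62 - 3.79x → x_m = 10.3736.
Total external cost = ∫₀^{x_m} (7.94 + 1.09x) dx = 7.94×10.3736 + ½×1.09×10.3736² = 141.0147.

$141.01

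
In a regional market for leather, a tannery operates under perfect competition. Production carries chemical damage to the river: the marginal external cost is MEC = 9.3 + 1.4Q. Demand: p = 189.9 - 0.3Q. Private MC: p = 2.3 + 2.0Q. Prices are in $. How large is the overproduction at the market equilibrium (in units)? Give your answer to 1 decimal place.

33.4 units

Market equilibrium (private): 2.3 + 2.0Q = 189.9 - 0.3Q → Q_m = 81.5652.
Social marginal cost = private MC + MEC = 11.6 + 3.4Q.
Set SMC = demand: 11.6 + 3.4Q = 189.9 - 0.3Q → Q* = 48.1892.
Gap = |81.5652 − 48.1892| = 33.3760.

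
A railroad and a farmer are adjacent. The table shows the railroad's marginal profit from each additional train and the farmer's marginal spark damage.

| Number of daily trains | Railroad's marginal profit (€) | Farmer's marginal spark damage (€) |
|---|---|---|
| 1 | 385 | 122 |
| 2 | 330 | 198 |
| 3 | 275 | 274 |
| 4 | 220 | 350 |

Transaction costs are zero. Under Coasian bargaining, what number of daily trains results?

Bargaining reaches the level where marginal profit last exceeds marginal spark damage.
That holds through level 3 (275 ≥ 274) but not at 4 (220 < 350).

3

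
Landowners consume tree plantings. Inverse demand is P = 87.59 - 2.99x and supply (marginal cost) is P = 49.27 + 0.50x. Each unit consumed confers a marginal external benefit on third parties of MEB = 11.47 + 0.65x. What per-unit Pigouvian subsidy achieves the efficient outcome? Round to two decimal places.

subsidy = 22.87 per unit

Social marginal benefit = demand + MEB = 99.06 - 2.34x.
Set SMB = MC: 99.06 - 2.34x = 49.27 + 0.50x → x* = 17.5317.
The Pigouvian subsidy equals MEB at x*: 11.47 + 0.65×17.5317 = 22.8656.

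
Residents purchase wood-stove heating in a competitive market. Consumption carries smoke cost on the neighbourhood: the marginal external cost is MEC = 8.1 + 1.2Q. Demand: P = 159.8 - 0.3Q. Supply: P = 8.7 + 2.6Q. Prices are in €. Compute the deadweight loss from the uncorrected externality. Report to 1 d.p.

DWL = €608.3

Market equilibrium (private): 8.7 + 2.6Q = 159.8 - 0.3Q → Q_m = 52.1034.
Social marginal benefit = demand − MEC = 151.7 - 1.5Q.
Set SMB = MC: 151.7 - 1.5Q = 8.7 + 2.6Q → Q* = 34.8780.
The welfare-loss triangle has base |Q_m − Q*| and height MEC(Q_m) (the vertical gap between SMB and MC is zero at Q* and MEC at Q_m).
DWL = ½ × 17.2254 × 70.6241 = 608.2642.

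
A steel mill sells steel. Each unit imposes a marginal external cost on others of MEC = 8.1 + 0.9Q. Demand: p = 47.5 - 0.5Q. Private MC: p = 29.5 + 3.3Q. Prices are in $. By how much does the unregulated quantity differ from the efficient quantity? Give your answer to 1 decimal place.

Market equilibrium (private): 29.5 + 3.3Q = 47.5 - 0.5Q → Q_m = 4.7368.
Social marginal cost = private MC + MEC = 37.6 + 4.2Q.
Set SMC = demand: 37.6 + 4.2Q = 47.5 - 0.5Q → Q* = 2.1064.
Gap = |4.7368 − 2.1064| = 2.6304.

2.6 units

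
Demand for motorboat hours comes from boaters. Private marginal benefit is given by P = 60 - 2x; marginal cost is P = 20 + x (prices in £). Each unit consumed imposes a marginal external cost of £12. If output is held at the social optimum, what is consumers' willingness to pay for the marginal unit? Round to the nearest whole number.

Social marginal benefit = demand − MEC = 48 - 2x.
Set SMB = MC: 48 - 2x = 20 + x → x* = 9.3333.
Consumer price on the demand curve at x*: 60 − 2×9.3333 = 41.3334.

P = £41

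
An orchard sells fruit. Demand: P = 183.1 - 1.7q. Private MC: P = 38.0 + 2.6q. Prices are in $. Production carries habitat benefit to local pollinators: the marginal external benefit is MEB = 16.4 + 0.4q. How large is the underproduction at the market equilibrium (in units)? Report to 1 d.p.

7.7 units

Market equilibrium (private): 38.0 + 2.6q = 183.1 - 1.7q → q_m = 33.7442.
Social marginal cost = private MC − MEB = 21.6 + 2.2q.
Set SMC = demand: 21.6 + 2.2q = 183.1 - 1.7q → q* = 41.4103.
Gap = |33.7442 − 41.4103| = 7.6661.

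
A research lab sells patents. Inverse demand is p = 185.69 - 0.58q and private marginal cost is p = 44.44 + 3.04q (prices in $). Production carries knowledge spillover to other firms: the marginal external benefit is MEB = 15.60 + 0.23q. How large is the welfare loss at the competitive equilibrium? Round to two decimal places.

DWL = $89.07

Market equilibrium (private): 44.44 + 3.04q = 185.69 - 0.58q → q_m = 39.0193.
Social marginal cost = private MC − MEB = 28.84 + 2.81q.
Set SMC = demand: 28.84 + 2.81q = 185.69 - 0.58q → q* = 46.2684.
Height of the DWL triangle at q_m is demand(q_m) − SMC(q_m) = MEB(q_m) = 24.5744.
DWL = ½ × 7.2491 × 24.5744 = 89.0711.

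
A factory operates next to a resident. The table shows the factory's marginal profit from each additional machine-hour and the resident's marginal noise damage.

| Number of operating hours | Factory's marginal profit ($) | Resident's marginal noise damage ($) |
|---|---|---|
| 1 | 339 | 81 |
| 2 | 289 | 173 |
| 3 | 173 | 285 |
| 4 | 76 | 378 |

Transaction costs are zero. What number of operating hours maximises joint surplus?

2

Bargaining reaches the level where marginal profit last exceeds marginal noise damage.
That holds through level 2 (289 ≥ 173) but not at 3 (173 < 285).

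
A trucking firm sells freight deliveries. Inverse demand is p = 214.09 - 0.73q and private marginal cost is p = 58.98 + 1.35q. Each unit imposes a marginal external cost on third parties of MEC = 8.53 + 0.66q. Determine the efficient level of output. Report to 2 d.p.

Social marginal cost = private MC + MEC = 67.51 + 2.01q.
Set SMC = demand: 67.51 + 2.01q = 214.09 - 0.73q → q* = 53.4964.

q* = 53.50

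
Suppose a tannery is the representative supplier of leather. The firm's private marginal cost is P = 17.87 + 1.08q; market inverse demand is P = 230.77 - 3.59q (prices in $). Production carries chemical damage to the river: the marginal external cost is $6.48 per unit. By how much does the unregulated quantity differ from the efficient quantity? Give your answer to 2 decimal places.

Market equilibrium (private): 17.87 + 1.08q = 230.77 - 3.59q → q_m = 45.5889.
Social marginal cost = private MC + MEC = 24.35 + 1.08q.
Set SMC = demand: 24.35 + 1.08q = 230.77 - 3.59q → q* = 44.2013.
Gap = |45.5889 − 44.2013| = 1.3876.

1.39 units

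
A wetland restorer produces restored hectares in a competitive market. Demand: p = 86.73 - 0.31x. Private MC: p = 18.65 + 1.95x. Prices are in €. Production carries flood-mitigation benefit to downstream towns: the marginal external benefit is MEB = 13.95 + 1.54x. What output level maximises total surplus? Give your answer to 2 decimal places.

Social marginal cost = private MC − MEB = 4.70 + 0.41x.
Set SMC = demand: 4.70 + 0.41x = 86.73 - 0.31x → x* = 113.9306.

x* = 113.93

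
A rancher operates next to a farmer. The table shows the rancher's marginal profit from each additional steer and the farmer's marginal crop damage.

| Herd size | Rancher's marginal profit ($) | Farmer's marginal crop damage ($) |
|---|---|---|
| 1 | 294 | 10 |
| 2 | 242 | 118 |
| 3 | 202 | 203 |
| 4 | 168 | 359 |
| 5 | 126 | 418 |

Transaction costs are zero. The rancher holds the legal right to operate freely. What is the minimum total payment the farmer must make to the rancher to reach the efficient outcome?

Left alone the rancher would choose level 5 (marginal profit stays positive).
Efficient level: k* = 2 (marginal profit ≥ marginal crop damage through 2).
The farmer must at least cover the rancher's forgone profit from cutting 5→2: 202 + 168 + 126 = 496.

$496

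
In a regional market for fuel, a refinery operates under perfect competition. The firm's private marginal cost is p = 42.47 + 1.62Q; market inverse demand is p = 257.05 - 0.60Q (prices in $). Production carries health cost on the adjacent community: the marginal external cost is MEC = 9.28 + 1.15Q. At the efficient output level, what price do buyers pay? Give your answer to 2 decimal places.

Social marginal cost = private MC + MEC = 51.75 + 2.77Q.
Set SMC = demand: 51.75 + 2.77Q = 257.05 - 0.60Q → Q* = 60.9199.
Consumer price on the demand curve at Q*: 257.05 − 0.60×60.9199 = 220.4981.

P = $220.50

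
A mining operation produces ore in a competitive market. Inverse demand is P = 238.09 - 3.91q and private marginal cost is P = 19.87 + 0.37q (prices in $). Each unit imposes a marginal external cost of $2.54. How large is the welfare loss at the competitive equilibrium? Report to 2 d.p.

Market equilibrium (private): 19.87 + 0.37q = 238.09 - 3.91q → q_m = 50.9860.
Social marginal cost = private MC + MEC = 22.41 + 0.37q.
Set SMC = demand: 22.41 + 0.37q = 238.09 - 3.91q → q* = 50.3925.
The loss is the area between SMC and demand from q* to q_m; with linear curves that's a triangle of height MEC(q_m).
DWL = ½ × 0.5935 × 2.5400 = 0.7537.

DWL = $0.75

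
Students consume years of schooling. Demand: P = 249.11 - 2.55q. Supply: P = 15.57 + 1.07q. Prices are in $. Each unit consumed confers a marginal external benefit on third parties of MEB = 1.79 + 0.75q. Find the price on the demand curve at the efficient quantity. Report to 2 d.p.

Social marginal benefit = demand + MEB = 250.90 - 1.80q.
Set SMB = MC: 250.90 - 1.80q = 15.57 + 1.07q → q* = 81.9965.
Consumer price on the demand curve at q*: 249.11 − 2.55×81.9965 = 40.0189.

P = $40.02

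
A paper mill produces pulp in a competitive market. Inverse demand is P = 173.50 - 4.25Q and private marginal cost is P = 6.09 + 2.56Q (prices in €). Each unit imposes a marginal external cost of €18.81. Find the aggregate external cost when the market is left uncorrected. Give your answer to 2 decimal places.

€462.41

Market equilibrium (private): 6.09 + 2.56Q = 173.50 - 4.25Q → Q_m = 24.5830.
Total external cost = MEC × Q_m = 18.81 × 24.5830 = 462.4062.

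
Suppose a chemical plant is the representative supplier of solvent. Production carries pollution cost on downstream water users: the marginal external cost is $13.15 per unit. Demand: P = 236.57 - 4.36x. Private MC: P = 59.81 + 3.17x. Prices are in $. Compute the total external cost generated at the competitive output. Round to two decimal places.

Market equilibrium (private): 59.81 + 3.17x = 236.57 - 4.36x → x_m = 23.4741.
Total external cost = MEC × x_m = 13.15 × 23.4741 = 308.6844.

$308.68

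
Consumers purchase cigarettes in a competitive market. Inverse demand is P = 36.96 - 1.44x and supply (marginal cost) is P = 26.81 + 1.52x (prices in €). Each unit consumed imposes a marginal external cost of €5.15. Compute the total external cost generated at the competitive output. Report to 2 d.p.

Market equilibrium (private): 26.81 + 1.52x = 36.96 - 1.44x → x_m = 3.4291.
Total external cost = MEC × x_m = 5.15 × 3.4291 = 17.6599.

€17.66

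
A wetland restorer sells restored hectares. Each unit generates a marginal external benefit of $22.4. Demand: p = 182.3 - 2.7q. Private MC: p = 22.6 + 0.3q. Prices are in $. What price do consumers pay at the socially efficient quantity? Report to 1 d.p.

Social marginal cost = private MC − MEB = 0.2 + 0.3q.
Set SMC = demand: 0.2 + 0.3q = 182.3 - 2.7q → q* = 60.7000.
Consumer price on the demand curve at q*: 182.3 − 2.7×60.7000 = 18.4100.

P = $18.4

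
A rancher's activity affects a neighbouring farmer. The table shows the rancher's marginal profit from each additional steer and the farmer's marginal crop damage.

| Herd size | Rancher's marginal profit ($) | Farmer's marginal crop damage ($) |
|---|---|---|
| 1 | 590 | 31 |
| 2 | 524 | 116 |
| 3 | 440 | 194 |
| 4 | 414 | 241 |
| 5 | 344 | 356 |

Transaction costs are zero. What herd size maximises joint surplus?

Bargaining reaches the level where marginal profit last exceeds marginal crop damage.
That holds through level 4 (414 ≥ 241) but not at 5 (344 < 356).

4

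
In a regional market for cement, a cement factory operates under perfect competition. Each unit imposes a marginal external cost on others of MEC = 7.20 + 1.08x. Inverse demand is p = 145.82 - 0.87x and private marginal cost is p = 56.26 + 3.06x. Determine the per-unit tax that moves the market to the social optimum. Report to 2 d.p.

Social marginal cost = private MC + MEC = 63.46 + 4.14x.
Set SMC = demand: 63.46 + 4.14x = 145.82 - 0.87x → x* = 16.4391.
The Pigouvian tax equals MEC at x*: 7.20 + 1.08×16.4391 = 24.9542.

tax = 24.95 per unit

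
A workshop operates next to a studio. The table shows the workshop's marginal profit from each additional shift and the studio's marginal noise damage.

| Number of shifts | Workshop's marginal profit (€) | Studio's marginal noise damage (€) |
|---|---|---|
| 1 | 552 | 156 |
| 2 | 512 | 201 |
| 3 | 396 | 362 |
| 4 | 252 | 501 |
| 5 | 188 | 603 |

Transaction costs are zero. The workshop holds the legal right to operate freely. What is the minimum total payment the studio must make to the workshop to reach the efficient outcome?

Left alone the workshop would choose level 5 (marginal profit stays positive).
Efficient level: k* = 3 (marginal profit ≥ marginal noise damage through 3).
The studio must at least cover the workshop's forgone profit from cutting 5→3: 252 + 188 = 440.

€440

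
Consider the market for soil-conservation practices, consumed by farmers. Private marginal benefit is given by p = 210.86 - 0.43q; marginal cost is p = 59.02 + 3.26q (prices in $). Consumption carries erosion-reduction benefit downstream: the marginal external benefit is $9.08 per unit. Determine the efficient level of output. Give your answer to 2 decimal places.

q* = 43.61

Social marginal benefit = demand + MEB = 219.94 - 0.43q.
Set SMB = MC: 219.94 - 0.43q = 59.02 + 3.26q → q* = 43.6098.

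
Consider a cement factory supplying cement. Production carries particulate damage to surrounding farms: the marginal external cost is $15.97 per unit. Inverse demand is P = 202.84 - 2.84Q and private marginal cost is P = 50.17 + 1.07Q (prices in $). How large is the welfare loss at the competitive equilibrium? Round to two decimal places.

DWL = $32.61

Market equilibrium (private): 50.17 + 1.07Q = 202.84 - 2.84Q → Q_m = 39.0460.
Social marginal cost = private MC + MEC = 66.14 + 1.07Q.
Set SMC = demand: 66.14 + 1.07Q = 202.84 - 2.84Q → Q* = 34.9616.
Height of the DWL triangle at Q_m is SMC(Q_m) − demand(Q_m) = MEC(Q_m) = 15.9700.
DWL = ½ × 4.0844 × 15.9700 = 32.6139.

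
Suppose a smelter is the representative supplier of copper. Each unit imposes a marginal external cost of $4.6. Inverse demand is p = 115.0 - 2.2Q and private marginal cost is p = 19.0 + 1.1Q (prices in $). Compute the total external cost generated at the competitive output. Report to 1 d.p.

$133.8

Market equilibrium (private): 19.0 + 1.1Q = 115.0 - 2.2Q → Q_m = 29.0909.
Total external cost = MEC × Q_m = 4.6 × 29.0909 = 133.8181.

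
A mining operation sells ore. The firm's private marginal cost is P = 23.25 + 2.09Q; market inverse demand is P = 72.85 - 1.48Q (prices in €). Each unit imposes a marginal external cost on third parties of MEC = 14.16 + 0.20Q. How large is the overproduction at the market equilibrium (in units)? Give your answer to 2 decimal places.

Market equilibrium (private): 23.25 + 2.09Q = 72.85 - 1.48Q → Q_m = 13.8936.
Social marginal cost = private MC + MEC = 37.41 + 2.29Q.
Set SMC = demand: 37.41 + 2.29Q = 72.85 - 1.48Q → Q* = 9.4005.
Gap = |13.8936 − 9.4005| = 4.4931.

4.49 units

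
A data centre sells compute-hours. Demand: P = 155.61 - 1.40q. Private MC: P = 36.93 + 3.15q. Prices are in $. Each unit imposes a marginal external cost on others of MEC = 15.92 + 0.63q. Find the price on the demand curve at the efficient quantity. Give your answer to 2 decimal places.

P = $127.84

Social marginal cost = private MC + MEC = 52.85 + 3.78q.
Set SMC = demand: 52.85 + 3.78q = 155.61 - 1.40q → q* = 19.8378.
Consumer price on the demand curve at q*: 155.61 − 1.40×19.8378 = 127.8371.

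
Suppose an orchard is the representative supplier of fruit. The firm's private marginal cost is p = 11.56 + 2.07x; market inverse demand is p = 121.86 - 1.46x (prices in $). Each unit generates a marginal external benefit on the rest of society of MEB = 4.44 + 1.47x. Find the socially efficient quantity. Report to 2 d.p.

x* = 55.70

Social marginal cost = private MC − MEB = 7.12 + 0.60x.
Set SMC = demand: 7.12 + 0.60x = 121.86 - 1.46x → x* = 55.6990.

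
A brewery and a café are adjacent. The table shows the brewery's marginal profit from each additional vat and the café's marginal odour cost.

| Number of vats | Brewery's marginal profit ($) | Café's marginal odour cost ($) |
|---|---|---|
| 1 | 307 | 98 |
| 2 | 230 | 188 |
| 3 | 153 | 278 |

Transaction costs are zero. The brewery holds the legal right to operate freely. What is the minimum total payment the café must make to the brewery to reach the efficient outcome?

Left alone the brewery would choose level 3 (marginal profit stays positive).
Efficient level: k* = 2 (marginal profit ≥ marginal odour cost through 2).
The café must at least cover the brewery's forgone profit from cutting 3→2: 153 = 153.

$153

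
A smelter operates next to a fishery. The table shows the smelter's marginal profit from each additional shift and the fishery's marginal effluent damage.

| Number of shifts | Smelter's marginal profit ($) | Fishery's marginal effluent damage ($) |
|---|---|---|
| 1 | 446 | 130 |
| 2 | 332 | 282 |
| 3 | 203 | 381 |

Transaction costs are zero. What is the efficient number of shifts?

Bargaining reaches the level where marginal profit last exceeds marginal effluent damage.
That holds through level 2 (332 ≥ 282) but not at 3 (203 < 381).

2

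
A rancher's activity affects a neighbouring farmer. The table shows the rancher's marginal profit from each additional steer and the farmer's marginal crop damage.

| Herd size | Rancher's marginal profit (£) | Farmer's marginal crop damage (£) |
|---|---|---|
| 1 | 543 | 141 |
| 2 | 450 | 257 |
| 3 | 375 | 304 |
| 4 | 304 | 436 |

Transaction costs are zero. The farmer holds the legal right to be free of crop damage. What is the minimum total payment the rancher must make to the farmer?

£702

Efficient level: marginal profit ≥ marginal crop damage through level 3, so k* = 3.
With the farmer holding the right, the rancher must at least compensate total damage at k*: 141 + 257 + 304 = 702.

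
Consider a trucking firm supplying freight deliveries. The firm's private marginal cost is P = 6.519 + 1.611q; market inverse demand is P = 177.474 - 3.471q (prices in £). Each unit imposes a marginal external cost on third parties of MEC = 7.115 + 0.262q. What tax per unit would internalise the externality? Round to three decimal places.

Social marginal cost = private MC + MEC = 13.634 + 1.873q.
Set SMC = demand: 13.634 + 1.873q = 177.474 - 3.471q → q* = 30.6587.
The Pigouvian tax equals MEC at q*: 7.115 + 0.262×30.6587 = 15.1476.

tax = £15.148 per unit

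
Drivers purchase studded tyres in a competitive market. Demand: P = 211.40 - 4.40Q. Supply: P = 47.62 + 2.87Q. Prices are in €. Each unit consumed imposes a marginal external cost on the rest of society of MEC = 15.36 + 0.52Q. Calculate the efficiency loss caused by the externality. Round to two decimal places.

DWL = €47.05

Market equilibrium (private): 47.62 + 2.87Q = 211.40 - 4.40Q → Q_m = 22.5282.
Social marginal benefit = demand − MEC = 196.04 - 4.92Q.
Set SMB = MC: 196.04 - 4.92Q = 47.62 + 2.87Q → Q* = 19.0526.
Between Q* and Q_m the wedge MC − SMB runs linearly from 0 to MEC(Q_m), so the loss is a triangle.
DWL = ½ × 3.4756 × 27.0747 = 47.0504.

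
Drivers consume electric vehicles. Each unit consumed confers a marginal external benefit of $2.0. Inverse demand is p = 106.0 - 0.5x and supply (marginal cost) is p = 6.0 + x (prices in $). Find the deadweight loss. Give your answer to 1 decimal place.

DWL = $1.3

Market equilibrium (private): 6.0 + x = 106.0 - 0.5x → x_m = 66.6667.
Social marginal benefit = demand + MEB = 108.0 - 0.5x.
Set SMB = MC: 108.0 - 0.5x = 6.0 + x → x* = 68.0000.
Between x* and x_m the wedge SMB − MC runs linearly from 0 to MEB(x_m), so the loss is a triangle.
DWL = ½ × 1.3333 × 2.0000 = 1.3333.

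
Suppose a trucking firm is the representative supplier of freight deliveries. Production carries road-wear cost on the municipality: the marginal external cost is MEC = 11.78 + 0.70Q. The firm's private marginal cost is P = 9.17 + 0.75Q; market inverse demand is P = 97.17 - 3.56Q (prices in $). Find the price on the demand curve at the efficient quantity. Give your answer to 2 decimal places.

P = $43.01

Social marginal cost = private MC + MEC = 20.95 + 1.45Q.
Set SMC = demand: 20.95 + 1.45Q = 97.17 - 3.56Q → Q* = 15.2136.
Consumer price on the demand curve at Q*: 97.17 − 3.56×15.2136 = 43.0096.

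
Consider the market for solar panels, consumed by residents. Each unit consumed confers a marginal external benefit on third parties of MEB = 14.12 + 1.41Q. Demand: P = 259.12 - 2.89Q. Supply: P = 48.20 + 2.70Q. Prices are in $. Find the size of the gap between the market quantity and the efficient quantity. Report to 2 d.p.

16.11 units

Market equilibrium (private): 48.20 + 2.70Q = 259.12 - 2.89Q → Q_m = 37.7317.
Social marginal benefit = demand + MEB = 273.24 - 1.48Q.
Set SMB = MC: 273.24 - 1.48Q = 48.20 + 2.70Q → Q* = 53.8373.
Gap = |37.7317 − 53.8373| = 16.1056.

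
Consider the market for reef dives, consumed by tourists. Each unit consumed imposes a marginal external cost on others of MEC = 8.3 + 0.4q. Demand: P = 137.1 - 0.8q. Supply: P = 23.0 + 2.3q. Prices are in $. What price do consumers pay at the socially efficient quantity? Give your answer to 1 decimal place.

Social marginal benefit = demand − MEC = 128.8 - 1.2q.
Set SMB = MC: 128.8 - 1.2q = 23.0 + 2.3q → q* = 30.2286.
Consumer price on the demand curve at q*: 137.1 − 0.8×30.2286 = 112.9171.

P = $112.9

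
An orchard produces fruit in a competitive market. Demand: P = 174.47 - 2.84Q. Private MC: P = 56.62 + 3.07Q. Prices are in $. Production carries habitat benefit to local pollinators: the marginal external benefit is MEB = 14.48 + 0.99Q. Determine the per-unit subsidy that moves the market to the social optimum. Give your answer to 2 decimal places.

Social marginal cost = private MC − MEB = 42.14 + 2.08Q.
Set SMC = demand: 42.14 + 2.08Q = 174.47 - 2.84Q → Q* = 26.8963.
The Pigouvian subsidy equals MEB at Q*: 14.48 + 0.99×26.8963 = 41.1073.

subsidy = $41.11 per unit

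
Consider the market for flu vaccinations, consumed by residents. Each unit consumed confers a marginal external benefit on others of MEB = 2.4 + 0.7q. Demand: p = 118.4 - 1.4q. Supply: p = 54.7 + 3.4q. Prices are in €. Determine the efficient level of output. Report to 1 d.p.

q* = 16.1

Social marginal benefit = demand + MEB = 120.8 - 0.7q.
Set SMB = MC: 120.8 - 0.7q = 54.7 + 3.4q → q* = 16.1220.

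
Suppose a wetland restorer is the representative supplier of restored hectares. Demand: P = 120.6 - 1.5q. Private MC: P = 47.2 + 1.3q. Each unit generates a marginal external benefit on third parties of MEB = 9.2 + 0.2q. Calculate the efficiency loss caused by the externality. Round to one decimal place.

Market equilibrium (private): 47.2 + 1.3q = 120.6 - 1.5q → q_m = 26.2143.
Social marginal cost = private MC − MEB = 38.0 + 1.1q.
Set SMC = demand: 38.0 + 1.1q = 120.6 - 1.5q → q* = 31.7692.
The welfare-loss triangle has base |q_m − q*| and height MEB(q_m) (the vertical gap between SMC and demand is zero at q* and MEB at q_m).
DWL = ½ × 5.5549 × 14.4429 = 40.1144.

DWL = 40.1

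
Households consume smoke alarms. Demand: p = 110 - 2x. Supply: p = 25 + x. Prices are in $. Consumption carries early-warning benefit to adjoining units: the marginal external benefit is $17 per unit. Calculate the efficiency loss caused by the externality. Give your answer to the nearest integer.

Market equilibrium (private): 25 + x = 110 - 2x → x_m = 28.3333.
Social marginal benefit = demand + MEB = 127 - 2x.
Set SMB = MC: 127 - 2x = 25 + x → x* = 34.0000.
Between x* and x_m the wedge SMB − MC runs linearly from 0 to MEB(x_m), so the loss is a triangle.
DWL = ½ × 5.6667 × 17.0000 = 48.1670.

DWL = $48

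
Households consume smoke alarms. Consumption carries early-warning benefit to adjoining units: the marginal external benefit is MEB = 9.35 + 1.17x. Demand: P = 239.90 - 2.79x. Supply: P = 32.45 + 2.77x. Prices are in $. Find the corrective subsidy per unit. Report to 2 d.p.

Social marginal benefit = demand + MEB = 249.25 - 1.62x.
Set SMB = MC: 249.25 - 1.62x = 32.45 + 2.77x → x* = 49.3850.
The Pigouvian subsidy equals MEB at x*: 9.35 + 1.17×49.3850 = 67.1305.

subsidy = $67.13 per unit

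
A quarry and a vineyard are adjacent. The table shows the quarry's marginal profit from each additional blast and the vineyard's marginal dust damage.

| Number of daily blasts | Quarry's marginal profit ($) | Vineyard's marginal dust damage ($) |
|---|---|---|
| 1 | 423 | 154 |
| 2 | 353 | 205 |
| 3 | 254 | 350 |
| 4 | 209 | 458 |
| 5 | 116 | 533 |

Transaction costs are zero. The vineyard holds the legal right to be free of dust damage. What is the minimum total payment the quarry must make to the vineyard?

$359

Efficient level: marginal profit ≥ marginal dust damage through level 2, so k* = 2.
With the vineyard holding the right, the quarry must at least compensate total damage at k*: 154 + 205 = 359.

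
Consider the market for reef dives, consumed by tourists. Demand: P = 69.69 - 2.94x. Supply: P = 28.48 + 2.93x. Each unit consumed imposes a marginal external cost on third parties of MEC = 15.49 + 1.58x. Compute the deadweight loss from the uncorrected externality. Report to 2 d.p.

Market equilibrium (private): 28.48 + 2.93x = 69.69 - 2.94x → x_m = 7.0204.
Social marginal benefit = demand − MEC = 54.20 - 4.52x.
Set SMB = MC: 54.20 - 4.52x = 28.48 + 2.93x → x* = 3.4523.
The loss is the area between SMB and MC from x* to x_m; with linear curves that's a triangle of height MEC(x_m).
DWL = ½ × 3.5681 × 26.5823 = 47.4242.

DWL = 47.42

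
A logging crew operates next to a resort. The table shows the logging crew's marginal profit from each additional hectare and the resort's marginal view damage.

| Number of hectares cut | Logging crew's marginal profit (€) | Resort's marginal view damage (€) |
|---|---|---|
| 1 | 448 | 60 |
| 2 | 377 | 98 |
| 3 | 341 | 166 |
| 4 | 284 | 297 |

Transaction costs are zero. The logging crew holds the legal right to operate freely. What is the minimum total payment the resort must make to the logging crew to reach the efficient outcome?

€284

Left alone the logging crew would choose level 4 (marginal profit stays positive).
Efficient level: k* = 3 (marginal profit ≥ marginal view damage through 3).
The resort must at least cover the logging crew's forgone profit from cutting 4→3: 284 = 284.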